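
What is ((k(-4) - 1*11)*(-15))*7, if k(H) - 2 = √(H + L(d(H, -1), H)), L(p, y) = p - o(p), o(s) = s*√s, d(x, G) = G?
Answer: 945 - 105*√(-5 + I) ≈ 921.64 - 235.95*I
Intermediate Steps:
o(s) = s^(3/2)
L(p, y) = p - p^(3/2)
k(H) = 2 + √(-1 + I + H) (k(H) = 2 + √(H + (-1 - (-1)^(3/2))) = 2 + √(H + (-1 - (-1)*I)) = 2 + √(H + (-1 + I)) = 2 + √(-1 + I + H))
((k(-4) - 1*11)*(-15))*7 = (((2 + √(-1 + I - 4)) - 1*11)*(-15))*7 = (((2 + √(-5 + I)) - 11)*(-15))*7 = ((-9 + √(-5 + I))*(-15))*7 = (135 - 15*√(-5 + I))*7 = 945 - 105*√(-5 + I)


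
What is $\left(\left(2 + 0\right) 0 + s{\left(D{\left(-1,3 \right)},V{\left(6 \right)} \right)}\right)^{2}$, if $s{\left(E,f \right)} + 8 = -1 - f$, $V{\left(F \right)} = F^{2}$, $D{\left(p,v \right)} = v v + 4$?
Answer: $2025$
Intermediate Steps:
$D{\left(p,v \right)} = 4 + v^{2}$ ($D{\left(p,v \right)} = v^{2} + 4 = 4 + v^{2}$)
$s{\left(E,f \right)} = -9 - f$ ($s{\left(E,f \right)} = -8 - \left(1 + f\right) = -9 - f$)
$\left(\left(2 + 0\right) 0 + s{\left(D{\left(-1,3 \right)},V{\left(6 \right)} \right)}\right)^{2} = \left(\left(2 + 0\right) 0 - 45\right)^{2} = \left(2 \cdot 0 - 45\right)^{2} = \left(0 - 45\right)^{2} = \left(-45\right)^{2} = 2025$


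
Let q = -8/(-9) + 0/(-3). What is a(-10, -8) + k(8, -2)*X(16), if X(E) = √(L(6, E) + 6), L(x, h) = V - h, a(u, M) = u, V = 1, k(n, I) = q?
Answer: -10 + 8*I/3 ≈ -10.0 + 2.6667*I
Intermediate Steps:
q = 8/9 (q = -8*(-⅑) + 0*(-⅓) = 8/9 + 0 = 8/9 ≈ 0.88889)
k(n, I) = 8/9
L(x, h) = 1 - h
X(E) = √(7 - E) (X(E) = √((1 - E) + 6) = √(7 - E))
a(-10, -8) + k(8, -2)*X(16) = -10 + 8*√(7 - 1*16)/9 = -10 + 8*√(7 - 16)/9 = -10 + 8*√(-9)/9 = -10 + 8*(3*I)/9 = -10 + 8*I/3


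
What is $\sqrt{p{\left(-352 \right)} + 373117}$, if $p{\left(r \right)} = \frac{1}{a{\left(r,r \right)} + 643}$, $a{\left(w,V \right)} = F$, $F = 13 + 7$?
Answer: $\frac{2 \sqrt{41002666809}}{663} \approx 610.83$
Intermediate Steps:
$F = 20$
$a{\left(w,V \right)} = 20$
$p{\left(r \right)} = \frac{1}{663}$ ($p{\left(r \right)} = \frac{1}{20 + 643} = \frac{1}{663}$)
$\sqrt{p{\left(-352 \right)} + 373117} = \sqrt{\frac{1}{663} + 373117} = \sqrt{\frac{247376572}{663}} = \frac{2 \sqrt{41002666809}}{663}$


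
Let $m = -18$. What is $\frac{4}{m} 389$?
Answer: $- \frac{778}{9} \approx -86.444$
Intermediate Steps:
$\frac{4}{m} 389 = \frac{4}{-18} \cdot 389 = 4 \left(- \frac{1}{18}\right) 389 = \left(- \frac{2}{9}\right) 389 = - \frac{778}{9}$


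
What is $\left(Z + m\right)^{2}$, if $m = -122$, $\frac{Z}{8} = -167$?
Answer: $2125764$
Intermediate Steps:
$Z = -1336$ ($Z = 8 \left(-167\right) = -1336$)
$\left(Z + m\right)^{2} = \left(-1336 - 122\right)^{2} = \left(-1458\right)^{2} = 2125764$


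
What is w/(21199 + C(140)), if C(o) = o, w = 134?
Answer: 134/21339 ≈ 0.0062796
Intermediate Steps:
w/(21199 + C(140)) = 134/(21199 + 140) = 134/21339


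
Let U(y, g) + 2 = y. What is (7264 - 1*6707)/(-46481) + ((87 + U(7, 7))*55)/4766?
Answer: 116269599/110764223 ≈ 1.0497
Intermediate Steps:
U(y, g) = -2 + y
(7264 - 1*6707)/(-46481) + ((87 + U(7, 7))*55)/4766 = (7264 - 1*6707)/(-46481) + ((87 + (-2 + 7))*55)/4766 = (7264 - 6707)*(-1/46481) + ((87 + 5)*55)*(1/4766) = 557*(-1/46481) + (92*55)*(1/4766) = -557/46481 + 5060*(1/4766) = -557/46481 + 2530/2383 = 116269599/110764223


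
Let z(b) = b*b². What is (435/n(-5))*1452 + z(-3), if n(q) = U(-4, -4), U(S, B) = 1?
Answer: 631593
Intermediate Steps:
z(b) = b³
n(q) = 1
(435/n(-5))*1452 + z(-3) = (435/1)*1452 + (-3)³ = (435*1)*1452 - 27 = 435*1452 - 27 = 631620 - 27 = 631593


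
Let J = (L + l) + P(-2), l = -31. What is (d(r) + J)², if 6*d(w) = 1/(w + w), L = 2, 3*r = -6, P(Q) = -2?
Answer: 555025/576 ≈ 963.58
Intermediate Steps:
r = -2 (r = (⅓)*(-6) = -2)
d(w) = 1/(12*w) (d(w) = 1/(6*(w + w)) = 1/(6*((2*w))) = (1/(2*w))/6 = 1/(12*w))
J = -31 (J = (2 - 31) - 2 = -29 - 2 = -31)
(d(r) + J)² = ((1/12)/(-2) - 31)² = ((1/12)*(-½) - 31)² = (-1/24 - 31)² = (-745/24)² = 555025/576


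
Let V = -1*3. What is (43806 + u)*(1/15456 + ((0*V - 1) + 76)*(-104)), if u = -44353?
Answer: 65944569053/15456 ≈ 4.2666e+6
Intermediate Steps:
V = -3
(43806 + u)*(1/15456 + ((0*V - 1) + 76)*(-104)) = (43806 - 44353)*(1/15456 + ((0*(-3) - 1) + 76)*(-104)) = -547*(1/15456 + ((0 - 1) + 76)*(-104)) = -547*(1/15456 + (-1 + 76)*(-104)) = -547*(1/15456 + 75*(-104)) = -547*(1/15456 - 7800) = -547*(-120556799/15456) = 65944569053/15456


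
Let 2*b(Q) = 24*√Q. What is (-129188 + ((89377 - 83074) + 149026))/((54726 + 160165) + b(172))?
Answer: 5617465631/46178117113 - 627384*√43/46178117113 ≈ 0.12156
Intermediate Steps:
b(Q) = 12*√Q (b(Q) = (24*√Q)/2 = 12*√Q)
(-129188 + ((89377 - 83074) + 149026))/((54726 + 160165) + b(172)) = (-129188 + ((89377 - 83074) + 149026))/((54726 + 160165) + 12*√172) = (-129188 + (6303 + 149026))/(214891 + 12*(2*√43)) = (-129188 + 155329)/(214891 + 24*√43) = 26141/(214891 + 24*√43)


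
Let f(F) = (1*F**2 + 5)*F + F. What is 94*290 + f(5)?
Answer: 27415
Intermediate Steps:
f(F) = F + F*(5 + F**2) (f(F) = (F**2 + 5)*F + F = (5 + F**2)*F + F = F*(5 + F**2) + F = F + F*(5 + F**2))
94*290 + f(5) = 94*290 + 5*(6 + 5**2) = 27260 + 5*(6 + 25) = 27260 + 5*31 = 27260 + 155 = 27415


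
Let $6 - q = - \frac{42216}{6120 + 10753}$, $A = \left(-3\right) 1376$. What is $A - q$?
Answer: $- \frac{69795198}{16873} \approx -4136.5$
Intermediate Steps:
$A = -4128$
$q = \frac{143454}{16873}$ ($q = 6 - - \frac{42216}{6120 + 10753} = 6 - - \frac{42216}{16873} = 6 + \frac{42216}{16873} = \frac{143454}{16873} \approx 8.502$)
$A - q = -4128 - \frac{143454}{16873} = - \frac{69795198}{16873}$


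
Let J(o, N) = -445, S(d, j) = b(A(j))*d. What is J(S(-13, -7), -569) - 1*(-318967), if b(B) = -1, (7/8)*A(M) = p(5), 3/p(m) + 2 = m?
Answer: 318522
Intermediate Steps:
p(m) = 3/(-2 + m)
A(M) = 8/7 (A(M) = 8*(3/(-2 + 5))/7 = 8*(3/3)/7 = 8*(3*(⅓))/7 = (8/7)*1 = 8/7)
S(d, j) = -d
J(S(-13, -7), -569) - 1*(-318967) = -445 - 1*(-318967) = -445 + 318967 = 318522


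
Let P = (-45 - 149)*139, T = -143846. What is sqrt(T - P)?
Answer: 4*I*sqrt(7305) ≈ 341.88*I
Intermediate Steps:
P = -26966 (P = -194*139 = -26966)
sqrt(T - P) = sqrt(-143846 - 1*(-26966)) = sqrt(-143846 + 26966) = sqrt(-116880) = 4*I*sqrt(7305)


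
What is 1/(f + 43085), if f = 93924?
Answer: 1/137009 ≈ 7.2988e-6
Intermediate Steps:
1/(f + 43085) = 1/(93924 + 43085) = 1/137009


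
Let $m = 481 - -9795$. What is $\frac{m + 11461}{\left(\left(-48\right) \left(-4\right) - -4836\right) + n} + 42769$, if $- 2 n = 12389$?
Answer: $\frac{99736603}{2333} \approx 42750.0$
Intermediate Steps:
$m = 10276$ ($m = 481 + 9795 = 10276$)
$n = - \frac{12389}{2}$ ($n = \left(- \frac{1}{2}\right) 12389 = - \frac{12389}{2} \approx -6194.5$)
$\frac{m + 11461}{\left(\left(-48\right) \left(-4\right) - -4836\right) + n} + 42769 = \frac{10276 + 11461}{\left(\left(-48\right) \left(-4\right) - -4836\right) - \frac{12389}{2}} + 42769 = \frac{21737}{\left(192 + 4836\right) - \frac{12389}{2}} + 42769 = \frac{21737}{5028 - \frac{12389}{2}} + 42769 = \frac{21737}{- \frac{2333}{2}} + 42769 = 21737 \left(- \frac{2}{2333}\right) + 42769 = - \frac{43474}{2333} + 42769 = \frac{99736603}{2333}$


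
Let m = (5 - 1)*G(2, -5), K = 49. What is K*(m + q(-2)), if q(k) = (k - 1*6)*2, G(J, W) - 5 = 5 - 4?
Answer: 392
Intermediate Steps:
G(J, W) = 6 (G(J, W) = 5 + (5 - 4) = 5 + 1 = 6)
m = 24 (m = (5 - 1)*6 = 4*6 = 24)
q(k) = -12 + 2*k (q(k) = (k - 6)*2 = (-6 + k)*2 = -12 + 2*k)
K*(m + q(-2)) = 49*(24 + (-12 + 2*(-2))) = 49*(24 + (-12 - 4)) = 49*(24 - 16) = 49*8 = 392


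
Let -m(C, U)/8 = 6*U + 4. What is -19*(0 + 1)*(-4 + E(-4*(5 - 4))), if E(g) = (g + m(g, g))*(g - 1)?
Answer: 14896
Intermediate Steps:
m(C, U) = -32 - 48*U (m(C, U) = -8*(6*U + 4) = -8*(4 + 6*U) = -32 - 48*U)
E(g) = (-1 + g)*(-32 - 47*g) (E(g) = (g + (-32 - 48*g))*(g - 1) = (-32 - 47*g)*(-1 + g) = (-1 + g)*(-32 - 47*g))
-19*(0 + 1)*(-4 + E(-4*(5 - 4))) = -19*(0 + 1)*(-4 + (32 - 47*16*(5 - 4)**2 + 15*(-4*(5 - 4)))) = -19*(-4 + (32 - 47*(-4*1)**2 + 15*(-4*1))) = -19*(-4 + (32 - 47*(-4)**2 + 15*(-4))) = -19*(-4 + (32 - 47*16 - 60)) = -19*(-4 + (32 - 752 - 60)) = -19*(-4 - 780) = -19*(-784) = 14896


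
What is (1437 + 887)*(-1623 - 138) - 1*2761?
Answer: -4095325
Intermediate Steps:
(1437 + 887)*(-1623 - 138) - 1*2761 = 2324*(-1761) - 2761 = -4092564 - 2761 = -4095325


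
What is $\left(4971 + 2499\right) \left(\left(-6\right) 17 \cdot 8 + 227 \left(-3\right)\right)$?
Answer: $-11182590$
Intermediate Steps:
$\left(4971 + 2499\right) \left(\left(-6\right) 17 \cdot 8 + 227 \left(-3\right)\right) = 7470 \left(\left(-102\right) 8 - 681\right) = 7470 \left(-816 - 681\right) = 7470 \left(-1497\right) = -11182590$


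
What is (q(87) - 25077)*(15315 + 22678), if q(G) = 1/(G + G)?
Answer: -165778542221/174 ≈ -9.5275e+8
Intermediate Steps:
q(G) = 1/(2*G)
(q(87) - 25077)*(15315 + 22678) = ((½)/87 - 25077)*(15315 + 22678) = ((½)*(1/87) - 25077)*37993 = (1/174 - 25077)*37993 = -4363397/174*37993 = -165778542221/174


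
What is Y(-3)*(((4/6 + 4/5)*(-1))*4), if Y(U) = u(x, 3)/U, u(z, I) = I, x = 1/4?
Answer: 88/15 ≈ 5.8667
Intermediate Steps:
x = ¼ ≈ 0.25000
Y(U) = 3/U
Y(-3)*(((4/6 + 4/5)*(-1))*4) = (3/(-3))*(((4/6 + 4/5)*(-1))*4) = (3*(-⅓))*(((4*(⅙) + 4*(⅕))*(-1))*4) = -(⅔ + ⅘)*(-1)*4 = -(22/15)*(-1)*4 = -(-22)*4/15 = -1*(-88/15) = 88/15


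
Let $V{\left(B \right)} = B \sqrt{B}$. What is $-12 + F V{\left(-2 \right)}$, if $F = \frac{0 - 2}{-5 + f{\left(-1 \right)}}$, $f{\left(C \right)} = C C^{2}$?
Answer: $-12 - \frac{2 i \sqrt{2}}{3} \approx -12.0 - 0.94281 i$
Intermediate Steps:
$V{\left(B \right)} = B^{\frac{3}{2}}$
$f{\left(C \right)} = C^{3}$
$F = \frac{1}{3}$ ($F = \frac{0 - 2}{-5 + \left(-1\right)^{3}} = - \frac{2}{-5 - 1} = - \frac{2}{-6} = \left(-2\right) \left(- \frac{1}{6}\right) = \frac{1}{3} \approx 0.33333$)
$-12 + F V{\left(-2 \right)} = -12 + \frac{\left(-2\right)^{\frac{3}{2}}}{3} = -12 + \frac{\left(-2\right) i \sqrt{2}}{3} = -12 - \frac{2 i \sqrt{2}}{3}$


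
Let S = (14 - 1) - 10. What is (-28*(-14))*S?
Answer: 1176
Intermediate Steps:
S = 3 (S = 13 - 10 = 3)
(-28*(-14))*S = -28*(-14)*3 = 392*3 = 1176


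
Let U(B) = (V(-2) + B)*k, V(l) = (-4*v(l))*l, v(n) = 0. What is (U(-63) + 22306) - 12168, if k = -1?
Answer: 10201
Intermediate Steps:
V(l) = 0 (V(l) = (-4*0)*l = 0*l = 0)
U(B) = -B (U(B) = (0 + B)*(-1) = B*(-1) = -B)
(U(-63) + 22306) - 12168 = (-1*(-63) + 22306) - 12168 = (63 + 22306) - 12168 = 22369 - 12168 = 10201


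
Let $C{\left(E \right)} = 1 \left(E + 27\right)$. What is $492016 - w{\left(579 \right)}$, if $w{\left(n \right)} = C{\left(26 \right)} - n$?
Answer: $492542$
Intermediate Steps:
$C{\left(E \right)} = 27 + E$ ($C{\left(E \right)} = 1 \left(27 + E\right) = 27 + E$)
$w{\left(n \right)} = 53 - n$ ($w{\left(n \right)} = \left(27 + 26\right) - n = 53 - n$)
$492016 - w{\left(579 \right)} = 492016 - \left(53 - 579\right) = 492016 - -526 = 492016 + 526 = 492542$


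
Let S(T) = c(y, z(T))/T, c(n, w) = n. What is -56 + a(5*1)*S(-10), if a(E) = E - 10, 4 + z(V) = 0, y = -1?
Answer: -113/2 ≈ -56.500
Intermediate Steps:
z(V) = -4 (z(V) = -4 + 0 = -4)
S(T) = -1/T
a(E) = -10 + E
-56 + a(5*1)*S(-10) = -56 + (-10 + 5*1)*(-1/(-10)) = -56 + (-10 + 5)*(-1*(-1/10)) = -56 - 5*1/10 = -56 - 1/2 = -113/2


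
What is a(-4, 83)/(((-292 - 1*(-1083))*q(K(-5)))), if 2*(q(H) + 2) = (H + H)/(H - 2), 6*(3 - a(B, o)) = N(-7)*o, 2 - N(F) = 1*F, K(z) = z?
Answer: 27/226 ≈ 0.11947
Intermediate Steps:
N(F) = 2 - F
a(B, o) = 3 - 3*o/2 (a(B, o) = 3 - (2 - 1*(-7))*o/6 = 3 - (2 + 7)*o/6 = 3 - 3*o/2)
q(H) = -2 + H/(-2 + H) (q(H) = -2 + ((H + H)/(H - 2))/2 = -2 + ((2*H)/(-2 + H))/2 = -2 + (2*H/(-2 + H))/2 = -2 + H/(-2 + H))
a(-4, 83)/(((-292 - 1*(-1083))*q(K(-5)))) = (3 - 3/2*83)/(((-292 - 1*(-1083))*((4 - 1*(-5))/(-2 - 5)))) = (3 - 249/2)/(((-292 + 1083)*((4 + 5)/(-7)))) = -243/(2*(791*(-⅐*9))) = -243/(2*(791*(-9/7))) = -243/2/(-1017) = -243/2*(-1/1017) = 27/226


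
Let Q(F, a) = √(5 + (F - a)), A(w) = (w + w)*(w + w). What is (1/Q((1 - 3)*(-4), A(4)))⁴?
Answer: 1/2601 ≈ 0.00038447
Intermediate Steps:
A(w) = 4*w² (A(w) = (2*w)*(2*w) = 4*w²)
Q(F, a) = √(5 + F - a)
(1/Q((1 - 3)*(-4), A(4)))⁴ = (1/(√(5 + (1 - 3)*(-4) - 4*4²)))⁴ = (1/(√(5 - 2*(-4) - 4*16)))⁴ = (1/(√(5 + 8 - 1*64)))⁴ = (1/(√(5 + 8 - 64)))⁴ = (1/(√(-51)))⁴ = (1/(I*√51))⁴ = (-I*√51/51)⁴ = 1/2601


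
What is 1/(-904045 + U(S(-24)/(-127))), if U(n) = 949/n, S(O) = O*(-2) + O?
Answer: -24/21817603 ≈ -1.1000e-6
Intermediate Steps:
S(O) = -O (S(O) = -2*O + O = -O)
1/(-904045 + U(S(-24)/(-127))) = 1/(-904045 + 949/((-1*(-24)/(-127)))) = 1/(-904045 + 949/((24*(-1/127)))) = 1/(-904045 + 949/(-24/127)) = 1/(-904045 + 949*(-127/24)) = 1/(-904045 - 120523/24) = 1/(-21817603/24) = -24/21817603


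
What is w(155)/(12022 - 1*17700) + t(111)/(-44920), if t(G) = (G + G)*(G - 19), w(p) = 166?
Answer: -7714012/15940985 ≈ -0.48391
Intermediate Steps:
t(G) = 2*G*(-19 + G) (t(G) = (2*G)*(-19 + G) = 2*G*(-19 + G))
w(155)/(12022 - 1*17700) + t(111)/(-44920) = 166/(12022 - 1*17700) + (2*111*(-19 + 111))/(-44920) = 166/(12022 - 17700) + (2*111*92)*(-1/44920) = 166/(-5678) + 20424*(-1/44920) = 166*(-1/5678) - 2553/5615 = -83/2839 - 2553/5615 = -7714012/15940985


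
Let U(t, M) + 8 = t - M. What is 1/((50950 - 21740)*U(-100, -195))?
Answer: 1/2541270 ≈ 3.9350e-7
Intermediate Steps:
U(t, M) = -8 + t - M (U(t, M) = -8 + (t - M) = -8 + t - M)
1/((50950 - 21740)*U(-100, -195)) = 1/((50950 - 21740)*(-8 - 100 - 1*(-195))) = 1/(29210*(-8 - 100 + 195)) = (1/29210)/87 = (1/29210)*(1/87) = 1/2541270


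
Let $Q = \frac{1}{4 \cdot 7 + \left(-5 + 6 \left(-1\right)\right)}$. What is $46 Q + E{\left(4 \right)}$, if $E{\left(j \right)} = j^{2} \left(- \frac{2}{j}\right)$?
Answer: $- \frac{90}{17} \approx -5.2941$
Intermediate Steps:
$E{\left(j \right)} = - 2 j$
$Q = \frac{1}{17}$ ($Q = \frac{1}{28 - 11} = \frac{1}{17} \approx 0.058824$)
$46 Q + E{\left(4 \right)} = 46 \cdot \frac{1}{17} - 8 = \frac{46}{17} - 8 = - \frac{90}{17}$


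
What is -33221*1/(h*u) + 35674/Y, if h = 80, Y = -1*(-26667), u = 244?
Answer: -189547927/520539840 ≈ -0.36414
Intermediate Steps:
Y = 26667
-33221*1/(h*u) + 35674/Y = -33221/(244*80) + 35674/26667 = -33221/19520 + 35674*(1/26667) = -33221*1/19520 + 35674/26667 = -33221/19520 + 35674/26667 = -189547927/520539840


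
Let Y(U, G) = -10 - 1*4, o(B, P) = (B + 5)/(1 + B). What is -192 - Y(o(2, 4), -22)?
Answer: -178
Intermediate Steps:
o(B, P) = (5 + B)/(1 + B)
Y(U, G) = -14 (Y(U, G) = -10 - 4 = -14)
-192 - Y(o(2, 4), -22) = -192 - 1*(-14) = -192 + 14 = -178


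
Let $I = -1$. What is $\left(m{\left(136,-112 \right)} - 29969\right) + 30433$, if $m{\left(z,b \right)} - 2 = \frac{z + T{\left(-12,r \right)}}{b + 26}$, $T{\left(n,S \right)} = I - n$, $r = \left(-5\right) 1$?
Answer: $\frac{39929}{86} \approx 464.29$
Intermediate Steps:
$r = -5$
$T{\left(n,S \right)} = -1 - n$
$m{\left(z,b \right)} = 2 + \frac{11 + z}{26 + b}$ ($m{\left(z,b \right)} = 2 + \frac{z - -11}{b + 26} = 2 + \frac{z + \left(-1 + 12\right)}{26 + b} = 2 + \frac{z + 11}{26 + b} = 2 + \frac{11 + z}{26 + b}$)
$\left(m{\left(136,-112 \right)} - 29969\right) + 30433 = \left(\frac{63 + 136 + 2 \left(-112\right)}{26 - 112} - 29969\right) + 30433 = \left(\frac{63 + 136 - 224}{-86} - 29969\right) + 30433 = \left(\left(- \frac{1}{86}\right) \left(-25\right) - 29969\right) + 30433 = \left(\frac{25}{86} - 29969\right) + 30433 = - \frac{2577309}{86} + 30433 = \frac{39929}{86}$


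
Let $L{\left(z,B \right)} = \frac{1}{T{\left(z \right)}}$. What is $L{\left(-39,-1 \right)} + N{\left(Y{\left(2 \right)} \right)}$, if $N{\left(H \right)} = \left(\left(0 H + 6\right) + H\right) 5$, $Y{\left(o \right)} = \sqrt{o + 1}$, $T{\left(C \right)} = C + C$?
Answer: $\frac{2339}{78} + 5 \sqrt{3} \approx 38.647$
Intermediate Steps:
$T{\left(C \right)} = 2 C$
$Y{\left(o \right)} = \sqrt{1 + o}$
$L{\left(z,B \right)} = \frac{1}{2 z}$
$N{\left(H \right)} = 30 + 5 H$ ($N{\left(H \right)} = \left(\left(0 + 6\right) + H\right) 5 = \left(6 + H\right) 5 = 30 + 5 H$)
$L{\left(-39,-1 \right)} + N{\left(Y{\left(2 \right)} \right)} = \frac{1}{2 \left(-39\right)} + \left(30 + 5 \sqrt{1 + 2}\right) = \frac{1}{2} \left(- \frac{1}{39}\right) + \left(30 + 5 \sqrt{3}\right) = - \frac{1}{78} + \left(30 + 5 \sqrt{3}\right) = \frac{2339}{78} + 5 \sqrt{3}$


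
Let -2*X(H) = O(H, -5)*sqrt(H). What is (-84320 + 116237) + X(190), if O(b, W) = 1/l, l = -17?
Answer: 31917 + sqrt(190)/34 ≈ 31917.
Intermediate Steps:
O(b, W) = -1/17 (O(b, W) = 1/(-17) = -1/17)
X(H) = sqrt(H)/34 (X(H) = -(-1)*sqrt(H)/34 = sqrt(H)/34)
(-84320 + 116237) + X(190) = (-84320 + 116237) + sqrt(190)/34 = 31917 + sqrt(190)/34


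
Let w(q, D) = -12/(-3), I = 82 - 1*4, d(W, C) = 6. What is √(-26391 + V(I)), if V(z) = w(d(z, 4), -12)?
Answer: I*√26387 ≈ 162.44*I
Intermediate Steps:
I = 78 (I = 82 - 4 = 78)
w(q, D) = 4 (w(q, D) = -12*(-⅓) = 4)
V(z) = 4
√(-26391 + V(I)) = √(-26391 + 4) = √(-26387) = I*√26387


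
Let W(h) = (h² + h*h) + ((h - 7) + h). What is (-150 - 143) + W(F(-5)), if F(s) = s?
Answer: -260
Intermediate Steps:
W(h) = -7 + 2*h + 2*h² (W(h) = (h² + h²) + ((-7 + h) + h) = 2*h² + (-7 + 2*h) = -7 + 2*h + 2*h²)
(-150 - 143) + W(F(-5)) = (-150 - 143) + (-7 + 2*(-5) + 2*(-5)²) = -293 + (-7 - 10 + 2*25) = -293 + (-7 - 10 + 50) = -293 + 33 = -260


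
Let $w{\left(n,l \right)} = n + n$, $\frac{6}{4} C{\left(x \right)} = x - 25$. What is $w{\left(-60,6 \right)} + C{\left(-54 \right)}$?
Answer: $- \frac{518}{3} \approx -172.67$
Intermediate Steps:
$C{\left(x \right)} = - \frac{50}{3} + \frac{2 x}{3}$ ($C{\left(x \right)} = \frac{2 \left(x - 25\right)}{3} = \frac{2 \left(-25 + x\right)}{3} = - \frac{50}{3} + \frac{2 x}{3}$)
$w{\left(n,l \right)} = 2 n$
$w{\left(-60,6 \right)} + C{\left(-54 \right)} = 2 \left(-60\right) + \left(- \frac{50}{3} + \frac{2}{3} \left(-54\right)\right) = -120 - \frac{158}{3} = - \frac{518}{3}$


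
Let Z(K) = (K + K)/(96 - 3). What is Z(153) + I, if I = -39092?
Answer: -1211750/31 ≈ -39089.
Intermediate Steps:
Z(K) = 2*K/93 (Z(K) = (2*K)/93 = (2*K)*(1/93) = 2*K/93)
Z(153) + I = (2/93)*153 - 39092 = 102/31 - 39092 = -1211750/31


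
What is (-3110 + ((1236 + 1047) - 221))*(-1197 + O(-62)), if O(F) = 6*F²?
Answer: -22916616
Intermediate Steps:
(-3110 + ((1236 + 1047) - 221))*(-1197 + O(-62)) = (-3110 + ((1236 + 1047) - 221))*(-1197 + 6*(-62)²) = (-3110 + (2283 - 221))*(-1197 + 6*3844) = (-3110 + 2062)*(-1197 + 23064) = -1048*21867 = -22916616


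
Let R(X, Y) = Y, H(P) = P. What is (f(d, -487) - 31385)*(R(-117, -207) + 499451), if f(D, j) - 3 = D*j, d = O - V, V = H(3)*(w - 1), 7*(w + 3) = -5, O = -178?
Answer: 169201280260/7 ≈ 2.4172e+10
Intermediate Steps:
w = -26/7 (w = -3 + (1/7)*(-5) = -3 - 5/7 = -26/7 ≈ -3.7143)
V = -99/7 (V = 3*(-26/7 - 1) = 3*(-33/7) = -99/7 ≈ -14.143)
d = -1147/7 (d = -178 - 1*(-99/7) = -178 + 99/7 = -1147/7 ≈ -163.86)
f(D, j) = 3 + D*j
(f(d, -487) - 31385)*(R(-117, -207) + 499451) = ((3 - 1147/7*(-487)) - 31385)*(-207 + 499451) = ((3 + 558589/7) - 31385)*499244 = (558610/7 - 31385)*499244 = (338915/7)*499244 = 169201280260/7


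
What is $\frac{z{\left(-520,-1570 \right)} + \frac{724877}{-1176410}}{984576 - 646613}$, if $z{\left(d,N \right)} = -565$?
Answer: $- \frac{665396527}{397583052830} \approx -0.0016736$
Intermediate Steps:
$\frac{z{\left(-520,-1570 \right)} + \frac{724877}{-1176410}}{984576 - 646613} = \frac{-565 + \frac{724877}{-1176410}}{984576 - 646613} = \frac{-565 + 724877 \left(- \frac{1}{1176410}\right)}{337963} = \left(-565 - \frac{724877}{1176410}\right) \frac{1}{337963} = \left(- \frac{665396527}{1176410}\right) \frac{1}{337963} = - \frac{665396527}{397583052830}$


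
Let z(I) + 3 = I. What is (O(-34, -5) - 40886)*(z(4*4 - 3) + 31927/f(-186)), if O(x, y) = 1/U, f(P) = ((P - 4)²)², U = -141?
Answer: -75129289213524329/183752610000 ≈ -4.0886e+5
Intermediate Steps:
z(I) = -3 + I
f(P) = (-4 + P)⁴ (f(P) = ((-4 + P)²)² = (-4 + P)⁴)
O(x, y) = -1/141 (O(x, y) = 1/(-141) = -1/141)
(O(-34, -5) - 40886)*(z(4*4 - 3) + 31927/f(-186)) = (-1/141 - 40886)*((-3 + (4*4 - 3)) + 31927/((-4 - 186)⁴)) = -5764927*((-3 + (16 - 3)) + 31927/((-190)⁴))/141 = -5764927*((-3 + 13) + 31927/1303210000)/141 = -5764927*(10 + 31927*(1/1303210000))/141 = -5764927*(10 + 31927/1303210000)/141 = -5764927/141*13032131927/1303210000 = -75129289213524329/183752610000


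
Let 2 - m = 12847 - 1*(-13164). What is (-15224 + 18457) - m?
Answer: 29242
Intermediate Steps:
m = -26009 (m = 2 - (12847 - 1*(-13164)) = 2 - (12847 + 13164) = 2 - 1*26011 = 2 - 26011 = -26009)
(-15224 + 18457) - m = (-15224 + 18457) - 1*(-26009) = 3233 + 26009 = 29242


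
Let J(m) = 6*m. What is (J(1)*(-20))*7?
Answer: -840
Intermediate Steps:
(J(1)*(-20))*7 = ((6*1)*(-20))*7 = (6*(-20))*7 = -120*7 = -840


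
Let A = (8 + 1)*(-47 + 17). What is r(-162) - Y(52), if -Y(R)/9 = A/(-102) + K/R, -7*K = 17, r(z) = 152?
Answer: 1085395/6188 ≈ 175.40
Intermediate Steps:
K = -17/7 (K = -⅐*17 = -17/7 ≈ -2.4286)
A = -270 (A = 9*(-30) = -270)
Y(R) = -405/17 + 153/(7*R) (Y(R) = -9*(-270/(-102) - 17/(7*R)) = -9*(-270*(-1/102) - 17/(7*R)) = -9*(45/17 - 17/(7*R)) = -405/17 + 153/(7*R))
r(-162) - Y(52) = 152 - 9*(289 - 315*52)/(119*52) = 152 - 9*(289 - 16380)/(119*52) = 152 - 9*(-16091)/(119*52) = 152 - 1*(-144819/6188) = 152 + 144819/6188 = 1085395/6188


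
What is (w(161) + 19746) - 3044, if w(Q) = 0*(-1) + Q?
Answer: 16863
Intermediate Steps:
w(Q) = Q (w(Q) = 0 + Q = Q)
(w(161) + 19746) - 3044 = (161 + 19746) - 3044 = 19907 - 3044 = 16863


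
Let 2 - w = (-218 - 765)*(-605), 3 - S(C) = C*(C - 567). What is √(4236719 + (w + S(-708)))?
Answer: √2739309 ≈ 1655.1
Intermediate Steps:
S(C) = 3 - C*(-567 + C) (S(C) = 3 - C*(C - 567) = 3 - C*(-567 + C))
w = -594713 (w = 2 - (-218 - 765)*(-605) = 2 - (-983)*(-605) = 2 - 1*594715 = 2 - 594715 = -594713)
√(4236719 + (w + S(-708))) = √(4236719 + (-594713 + (3 - 1*(-708)² + 567*(-708)))) = √(4236719 + (-594713 + (3 - 1*501264 - 401436))) = √(4236719 + (-594713 + (3 - 501264 - 401436))) = √(4236719 + (-594713 - 902697)) = √(4236719 - 1497410) = √2739309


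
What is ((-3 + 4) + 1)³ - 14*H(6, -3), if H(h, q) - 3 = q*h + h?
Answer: 134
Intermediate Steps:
H(h, q) = 3 + h + h*q (H(h, q) = 3 + (q*h + h) = 3 + (h*q + h) = 3 + (h + h*q) = 3 + h + h*q)
((-3 + 4) + 1)³ - 14*H(6, -3) = ((-3 + 4) + 1)³ - 14*(3 + 6 + 6*(-3)) = (1 + 1)³ - 14*(3 + 6 - 18) = 2³ - 14*(-9) = 8 - 1*(-126) = 8 + 126 = 134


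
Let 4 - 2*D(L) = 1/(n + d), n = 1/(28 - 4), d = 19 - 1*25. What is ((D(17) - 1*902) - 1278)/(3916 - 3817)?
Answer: -103814/4719 ≈ -21.999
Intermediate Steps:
d = -6 (d = 19 - 25 = -6)
n = 1/24 ≈ 0.041667
D(L) = 298/143 (D(L) = 2 - 1/(2*(1/24 - 6)) = 2 - 1/(2*(-143/24)) = 2 - 1/2*(-24/143) = 2 + 12/143 = 298/143)
((D(17) - 1*902) - 1278)/(3916 - 3817) = ((298/143 - 1*902) - 1278)/(3916 - 3817) = ((298/143 - 902) - 1278)/99 = (-128688/143 - 1278)*(1/99) = -311442/143*1/99 = -103814/4719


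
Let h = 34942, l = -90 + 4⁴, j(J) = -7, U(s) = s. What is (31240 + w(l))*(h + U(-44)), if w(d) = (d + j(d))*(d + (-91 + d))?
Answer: 2427469982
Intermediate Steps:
l = 166 (l = -90 + 256 = 166)
w(d) = (-91 + 2*d)*(-7 + d) (w(d) = (d - 7)*(d + (-91 + d)) = (-7 + d)*(-91 + 2*d) = (-91 + 2*d)*(-7 + d))
(31240 + w(l))*(h + U(-44)) = (31240 + (637 - 105*166 + 2*166²))*(34942 - 44) = (31240 + (637 - 17430 + 2*27556))*34898 = (31240 + (637 - 17430 + 55112))*34898 = (31240 + 38319)*34898 = 69559*34898 = 2427469982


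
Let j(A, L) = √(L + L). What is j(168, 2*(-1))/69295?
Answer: 2*I/69295 ≈ 2.8862e-5*I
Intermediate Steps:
j(A, L) = √2*√L (j(A, L) = √(2*L) = √2*√L)
j(168, 2*(-1))/69295 = (√2*√(2*(-1)))/69295 = (√2*√(-2))*(1/69295) = (√2*(I*√2))*(1/69295) = (2*I)*(1/69295) = 2*I/69295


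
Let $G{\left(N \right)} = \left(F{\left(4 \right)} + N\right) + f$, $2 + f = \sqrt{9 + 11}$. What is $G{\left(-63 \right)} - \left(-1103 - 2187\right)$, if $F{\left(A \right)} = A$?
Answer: $3229 + 2 \sqrt{5} \approx 3233.5$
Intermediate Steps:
$f = -2 + 2 \sqrt{5}$ ($f = -2 + \sqrt{9 + 11} = -2 + \sqrt{20} = -2 + 2 \sqrt{5} \approx 2.4721$)
$G{\left(N \right)} = 2 + N + 2 \sqrt{5}$ ($G{\left(N \right)} = \left(4 + N\right) - \left(2 - 2 \sqrt{5}\right) = 2 + N + 2 \sqrt{5}$)
$G{\left(-63 \right)} - \left(-1103 - 2187\right) = \left(2 - 63 + 2 \sqrt{5}\right) - \left(-1103 - 2187\right) = \left(-61 + 2 \sqrt{5}\right) - \left(-1103 - 2187\right) = \left(-61 + 2 \sqrt{5}\right) - -3290 = \left(-61 + 2 \sqrt{5}\right) + 3290 = 3229 + 2 \sqrt{5}$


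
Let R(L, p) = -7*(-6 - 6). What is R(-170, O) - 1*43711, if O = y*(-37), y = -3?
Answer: -43627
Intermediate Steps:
O = 111 (O = -3*(-37) = 111)
R(L, p) = 84 (R(L, p) = -7*(-12) = 84)
R(-170, O) - 1*43711 = 84 - 1*43711 = 84 - 43711 = -43627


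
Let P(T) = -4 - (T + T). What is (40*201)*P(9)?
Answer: -176880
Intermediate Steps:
P(T) = -4 - 2*T
(40*201)*P(9) = (40*201)*(-4 - 2*9) = 8040*(-4 - 18) = 8040*(-22) = -176880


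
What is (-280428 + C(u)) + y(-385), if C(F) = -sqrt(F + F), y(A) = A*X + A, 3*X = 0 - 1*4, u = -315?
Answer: -840899/3 - 3*I*sqrt(70) ≈ -2.803e+5 - 25.1*I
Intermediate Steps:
X = -4/3 (X = (0 - 1*4)/3 = (0 - 4)/3 = (1/3)*(-4) = -4/3 ≈ -1.3333)
y(A) = -A/3 (y(A) = A*(-4/3) + A = -4*A/3 + A = -A/3)
C(F) = -sqrt(2)*sqrt(F) (C(F) = -sqrt(2*F) = -sqrt(2)*sqrt(F))
(-280428 + C(u)) + y(-385) = (-280428 - sqrt(2)*sqrt(-315)) - 1/3*(-385) = (-280428 - sqrt(2)*3*I*sqrt(35)) + 385/3 = (-280428 - 3*I*sqrt(70)) + 385/3 = -840899/3 - 3*I*sqrt(70)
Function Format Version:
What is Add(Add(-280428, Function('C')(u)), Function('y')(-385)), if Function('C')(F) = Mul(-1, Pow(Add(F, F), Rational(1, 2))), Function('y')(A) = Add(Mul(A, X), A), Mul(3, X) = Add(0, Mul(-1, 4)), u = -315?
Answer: Add(Rational(-840899, 3), Mul(-3, I, Pow(70, Rational(1, 2)))) ≈ Add(-2.8030e+5, Mul(-25.100, I))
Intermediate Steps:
X = Rational(-4, 3) (X = Mul(Rational(1, 3), Add(0, Mul(-1, 4))) = Mul(Rational(1, 3), Add(0, -4)) = Mul(Rational(1, 3), -4) = Rational(-4, 3) ≈ -1.3333)
Function('y')(A) = Mul(Rational(-1, 3), A) (Function('y')(A) = Add(Mul(A, Rational(-4, 3)), A) = Add(Mul(Rational(-4, 3), A), A) = Mul(Rational(-1, 3), A))
Function('C')(F) = Mul(-1, Pow(2, Rational(1, 2)), Pow(F, Rational(1, 2))) (Function('C')(F) = Mul(-1, Pow(Mul(2, F), Rational(1, 2))) = Mul(-1, Mul(Pow(2, Rational(1, 2)), Pow(F, Rational(1, 2)))) = Mul(-1, Pow(2, Rational(1, 2)), Pow(F, Rational(1, 2))))
Add(Add(-280428, Function('C')(u)), Function('y')(-385)) = Add(Add(-280428, Mul(-1, Pow(2, Rational(1, 2)), Pow(-315, Rational(1, 2)))), Mul(Rational(-1, 3), -385)) = Add(Add(-280428, Mul(-1, Pow(2, Rational(1, 2)), Mul(3, I, Pow(35, Rational(1, 2))))), Rational(385, 3)) = Add(Add(-280428, Mul(-3, I, Pow(70, Rational(1, 2)))), Rational(385, 3)) = Add(Rational(-840899, 3), Mul(-3, I, Pow(70, Rational(1, 2))))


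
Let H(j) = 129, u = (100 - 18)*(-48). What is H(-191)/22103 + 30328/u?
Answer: -83729005/10874676 ≈ -7.6994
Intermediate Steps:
u = -3936 (u = 82*(-48) = -3936)
H(-191)/22103 + 30328/u = 129/22103 + 30328/(-3936) = 129*(1/22103) + 30328*(-1/3936) = 129/22103 - 3791/492 = -83729005/10874676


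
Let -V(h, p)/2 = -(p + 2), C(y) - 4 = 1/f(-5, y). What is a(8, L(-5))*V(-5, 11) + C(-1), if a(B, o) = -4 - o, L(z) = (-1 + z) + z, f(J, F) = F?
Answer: 185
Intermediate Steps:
L(z) = -1 + 2*z
C(y) = 4 + 1/y
V(h, p) = 4 + 2*p (V(h, p) = -(-2)*(p + 2) = -(-2)*(2 + p) = -2*(-2 - p) = 4 + 2*p)
a(8, L(-5))*V(-5, 11) + C(-1) = (-4 - (-1 + 2*(-5)))*(4 + 2*11) + (4 + 1/(-1)) = (-4 - (-1 - 10))*(4 + 22) + (4 - 1) = (-4 - 1*(-11))*26 + 3 = (-4 + 11)*26 + 3 = 7*26 + 3 = 182 + 3 = 185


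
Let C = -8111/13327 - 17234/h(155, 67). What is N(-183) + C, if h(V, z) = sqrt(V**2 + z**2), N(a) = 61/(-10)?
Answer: -894057/133270 - 8617*sqrt(28514)/14257 ≈ -108.77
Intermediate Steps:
N(a) = -61/10 (N(a) = 61*(-1/10) = -61/10)
C = -8111/13327 - 8617*sqrt(28514)/14257 (C = -8111/13327 - 17234/sqrt(155**2 + 67**2) = -8111*1/13327 - 17234/sqrt(24025 + 4489) = -8111/13327 - 17234*sqrt(28514)/28514 = -8111/13327 - 8617*sqrt(28514)/14257 ≈ -102.67)
N(-183) + C = -61/10 + (-8111/13327 - 8617*sqrt(28514)/14257) = -894057/133270 - 8617*sqrt(28514)/14257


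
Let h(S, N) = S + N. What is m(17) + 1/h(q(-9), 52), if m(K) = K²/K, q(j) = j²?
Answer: 2262/133 ≈ 17.008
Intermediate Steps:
h(S, N) = N + S
m(K) = K
m(17) + 1/h(q(-9), 52) = 17 + 1/(52 + (-9)²) = 17 + 1/(52 + 81) = 17 + 1/133 = 2262/133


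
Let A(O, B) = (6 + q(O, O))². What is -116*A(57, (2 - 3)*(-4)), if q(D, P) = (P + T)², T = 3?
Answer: -1508375376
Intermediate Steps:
q(D, P) = (3 + P)² (q(D, P) = (P + 3)² = (3 + P)²)
A(O, B) = (6 + (3 + O)²)²
-116*A(57, (2 - 3)*(-4)) = -116*(6 + (3 + 57)²)² = -116*(6 + 60²)² = -116*(6 + 3600)² = -116*3606² = -116*13003236 = -1508375376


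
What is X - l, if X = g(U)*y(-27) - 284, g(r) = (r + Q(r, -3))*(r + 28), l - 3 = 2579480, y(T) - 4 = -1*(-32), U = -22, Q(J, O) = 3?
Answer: -2583871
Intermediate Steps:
y(T) = 36 (y(T) = 4 - 1*(-32) = 4 + 32 = 36)
l = 2579483 (l = 3 + 2579480 = 2579483)
g(r) = (3 + r)*(28 + r) (g(r) = (r + 3)*(r + 28) = (3 + r)*(28 + r))
X = -4388 (X = (84 + (-22)² + 31*(-22))*36 - 284 = (84 + 484 - 682)*36 - 284 = -114*36 - 284 = -4104 - 284 = -4388)
X - l = -4388 - 1*2579483 = -4388 - 2579483 = -2583871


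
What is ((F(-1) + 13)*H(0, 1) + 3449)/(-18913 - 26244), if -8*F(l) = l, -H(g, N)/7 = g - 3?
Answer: -29797/361256 ≈ -0.082482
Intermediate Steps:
H(g, N) = 21 - 7*g (H(g, N) = -7*(g - 3) = -7*(-3 + g) = 21 - 7*g)
F(l) = -l/8
((F(-1) + 13)*H(0, 1) + 3449)/(-18913 - 26244) = ((-1/8*(-1) + 13)*(21 - 7*0) + 3449)/(-18913 - 26244) = ((1/8 + 13)*(21 + 0) + 3449)/(-45157) = ((105/8)*21 + 3449)*(-1/45157) = (2205/8 + 3449)*(-1/45157) = (29797/8)*(-1/45157) = -29797/361256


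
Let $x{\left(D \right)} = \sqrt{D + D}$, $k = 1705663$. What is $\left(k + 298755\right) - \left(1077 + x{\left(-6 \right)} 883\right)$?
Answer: $2003341 - 1766 i \sqrt{3} \approx 2.0033 \cdot 10^{6} - 3058.8 i$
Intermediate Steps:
$x{\left(D \right)} = \sqrt{2} \sqrt{D}$ ($x{\left(D \right)} = \sqrt{2 D} = \sqrt{2} \sqrt{D}$)
$\left(k + 298755\right) - \left(1077 + x{\left(-6 \right)} 883\right) = \left(1705663 + 298755\right) - \left(1077 + \sqrt{2} \sqrt{-6} \cdot 883\right) = 2004418 - \left(1077 + \sqrt{2} i \sqrt{6} \cdot 883\right) = 2004418 - \left(1077 + 2 i \sqrt{3} \cdot 883\right) = 2004418 - \left(1077 + 1766 i \sqrt{3}\right) = 2003341 - 1766 i \sqrt{3}$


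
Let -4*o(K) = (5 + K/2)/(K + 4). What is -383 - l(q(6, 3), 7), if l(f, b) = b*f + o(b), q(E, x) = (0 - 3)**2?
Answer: -39231/88 ≈ -445.81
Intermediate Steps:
o(K) = -(5 + K/2)/(4*(4 + K)) (o(K) = -(5 + K/2)/(4*(K + 4)) = -(5 + K*(1/2))/(4*(4 + K)) = -(5 + K/2)/(4*(4 + K)))
q(E, x) = 9 (q(E, x) = (-3)**2 = 9)
l(f, b) = b*f + (-10 - b)/(8*(4 + b))
-383 - l(q(6, 3), 7) = -383 - (-10 - 1*7 + 8*7*9*(4 + 7))/(8*(4 + 7)) = -383 - (-10 - 7 + 8*7*9*11)/(8*11) = -383 - (-10 - 7 + 5544)/(8*11) = -383 - 5527/(8*11) = -383 - 1*5527/88 = -383 - 5527/88 = -39231/88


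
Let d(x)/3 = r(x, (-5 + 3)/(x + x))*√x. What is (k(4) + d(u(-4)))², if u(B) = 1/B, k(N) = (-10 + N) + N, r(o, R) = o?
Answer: 247/64 + 3*I/2 ≈ 3.8594 + 1.5*I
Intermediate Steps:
k(N) = -10 + 2*N
d(x) = 3*x^(3/2) (d(x) = 3*(x*√x) = 3*x^(3/2))
(k(4) + d(u(-4)))² = ((-10 + 2*4) + 3*(1/(-4))^(3/2))² = ((-10 + 8) + 3*(-¼)^(3/2))² = (-2 + 3*(-I/8))² = (-2 - 3*I/8)²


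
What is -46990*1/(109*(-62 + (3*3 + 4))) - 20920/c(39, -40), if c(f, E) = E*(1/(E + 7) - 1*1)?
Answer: -90582659/181594 ≈ -498.82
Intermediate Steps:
c(f, E) = E*(-1 + 1/(7 + E)) (c(f, E) = E*(1/(7 + E) - 1) = E*(-1 + 1/(7 + E)))
-46990*1/(109*(-62 + (3*3 + 4))) - 20920/c(39, -40) = -46990*1/(109*(-62 + (3*3 + 4))) - 20920*(7 - 40)/(40*(6 - 40)) = -46990*1/(109*(-62 + (9 + 4))) - 20920/((-1*(-40)*(-34)/(-33))) = -46990*1/(109*(-62 + 13)) - 20920/((-1*(-40)*(-1/33)*(-34))) = -46990/(109*(-49)) - 20920/1360/33 = -46990/(-5341) - 20920*33/1360 = -46990*(-1/5341) - 17259/34 = 46990/5341 - 17259/34 = -90582659/181594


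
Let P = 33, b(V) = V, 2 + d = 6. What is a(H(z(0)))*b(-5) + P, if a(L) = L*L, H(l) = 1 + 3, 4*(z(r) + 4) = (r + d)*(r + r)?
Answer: -47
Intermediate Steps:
d = 4 (d = -2 + 6 = 4)
z(r) = -4 + r*(4 + r)/2 (z(r) = -4 + ((r + 4)*(r + r))/4 = -4 + ((4 + r)*(2*r))/4 = -4 + (2*r*(4 + r))/4 = -4 + r*(4 + r)/2)
H(l) = 4
a(L) = L**2
a(H(z(0)))*b(-5) + P = 4**2*(-5) + 33 = 16*(-5) + 33 = -80 + 33 = -47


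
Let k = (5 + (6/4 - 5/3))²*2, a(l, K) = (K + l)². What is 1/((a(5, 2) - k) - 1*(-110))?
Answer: 18/2021 ≈ 0.0089065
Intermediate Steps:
k = 841/18 (k = (5 + (6*(¼) - 5*⅓))²*2 = (5 + (3/2 - 5/3))²*2 = (5 - ⅙)²*2 = (29/6)²*2 = (841/36)*2 = 841/18 ≈ 46.722)
1/((a(5, 2) - k) - 1*(-110)) = 1/(((2 + 5)² - 1*841/18) - 1*(-110)) = 1/((7² - 841/18) + 110) = 1/((49 - 841/18) + 110) = 1/(41/18 + 110) = 1/(2021/18) = 18/2021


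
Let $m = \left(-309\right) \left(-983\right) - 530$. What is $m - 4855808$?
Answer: $-4552591$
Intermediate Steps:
$m = 303217$ ($m = 303747 - 530 = 303217$)
$m - 4855808 = 303217 - 4855808 = -4552591$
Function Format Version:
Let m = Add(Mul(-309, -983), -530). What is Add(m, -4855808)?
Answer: -4552591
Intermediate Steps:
m = 303217 (m = Add(303747, -530) = 303217)
Add(m, -4855808) = Add(303217, -4855808) = -4552591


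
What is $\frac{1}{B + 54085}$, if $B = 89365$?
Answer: $\frac{1}{143450} \approx 6.9711 \cdot 10^{-6}$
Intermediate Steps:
$\frac{1}{B + 54085} = \frac{1}{89365 + 54085} = \frac{1}{143450}$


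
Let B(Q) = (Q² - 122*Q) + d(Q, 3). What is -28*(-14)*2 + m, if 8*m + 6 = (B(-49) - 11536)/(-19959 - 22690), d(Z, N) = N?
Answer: 66810447/85298 ≈ 783.26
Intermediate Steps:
B(Q) = 3 + Q² - 122*Q (B(Q) = (Q² - 122*Q) + 3 = 3 + Q² - 122*Q)
m = -63185/85298 (m = -¾ + (((3 + (-49)² - 122*(-49)) - 11536)/(-19959 - 22690))/8 = -¾ + (((3 + 2401 + 5978) - 11536)/(-42649))/8 = -¾ + ((8382 - 11536)*(-1/42649))/8 = -¾ + (-3154*(-1/42649))/8 = -¾ + (⅛)*(3154/42649) = -¾ + 1577/170596 = -63185/85298 ≈ -0.74076)
-28*(-14)*2 + m = -28*(-14)*2 - 63185/85298 = 392*2 - 63185/85298 = 784 - 63185/85298 = 66810447/85298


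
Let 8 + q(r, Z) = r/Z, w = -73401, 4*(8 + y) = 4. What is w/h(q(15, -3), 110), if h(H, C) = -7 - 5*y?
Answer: -73401/28 ≈ -2621.5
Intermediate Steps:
y = -7 (y = -8 + (1/4)*4 = -8 + 1 = -7)
q(r, Z) = -8 + r/Z
h(H, C) = 28 (h(H, C) = -7 - 5*(-7) = -7 + 35 = 28)
w/h(q(15, -3), 110) = -73401/28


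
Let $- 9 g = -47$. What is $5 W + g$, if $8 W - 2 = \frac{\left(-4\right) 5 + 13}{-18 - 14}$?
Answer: $\frac{15227}{2304} \approx 6.6089$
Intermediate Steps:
$g = \frac{47}{9}$ ($g = \left(- \frac{1}{9}\right) \left(-47\right) = \frac{47}{9} \approx 5.2222$)
$W = \frac{71}{256}$ ($W = \frac{1}{4} + \frac{\left(\left(-4\right) 5 + 13\right) \frac{1}{-18 - 14}}{8} = \frac{1}{4} + \frac{\left(-20 + 13\right) \frac{1}{-32}}{8} = \frac{1}{4} + \frac{\left(-7\right) \left(- \frac{1}{32}\right)}{8} = \frac{1}{4} + \frac{1}{8} \cdot \frac{7}{32} = \frac{1}{4} + \frac{7}{256} = \frac{71}{256} \approx 0.27734$)
$5 W + g = 5 \cdot \frac{71}{256} + \frac{47}{9} = \frac{355}{256} + \frac{47}{9} = \frac{15227}{2304}$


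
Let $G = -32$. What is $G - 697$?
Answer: $-729$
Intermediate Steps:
$G - 697 = -32 - 697 = -729$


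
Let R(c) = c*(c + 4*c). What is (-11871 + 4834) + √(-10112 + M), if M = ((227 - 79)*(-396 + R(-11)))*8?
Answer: -7037 + 4*√14834 ≈ -6549.8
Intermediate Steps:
R(c) = 5*c² (R(c) = c*(5*c) = 5*c²)
M = 247456 (M = ((227 - 79)*(-396 + 5*(-11)²))*8 = (148*(-396 + 5*121))*8 = (148*(-396 + 605))*8 = (148*209)*8 = 30932*8 = 247456)
(-11871 + 4834) + √(-10112 + M) = (-11871 + 4834) + √(-10112 + 247456) = -7037 + √237344 = -7037 + 4*√14834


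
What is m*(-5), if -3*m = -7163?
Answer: -35815/3 ≈ -11938.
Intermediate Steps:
m = 7163/3 (m = -⅓*(-7163) = 7163/3 ≈ 2387.7)
m*(-5) = (7163/3)*(-5) = -35815/3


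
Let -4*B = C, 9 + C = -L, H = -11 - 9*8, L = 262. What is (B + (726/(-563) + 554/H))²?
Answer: 124878814656561/34937591056 ≈ 3574.3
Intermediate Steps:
H = -83 (H = -11 - 72 = -83)
C = -271 (C = -9 - 1*262 = -9 - 262 = -271)
B = 271/4 (B = -¼*(-271) = 271/4 ≈ 67.750)
(B + (726/(-563) + 554/H))² = (271/4 + (726/(-563) + 554/(-83)))² = (271/4 + (726*(-1/563) + 554*(-1/83)))² = (271/4 + (-726/563 - 554/83))² = (271/4 - 372160/46729)² = (11174919/186916)² = 124878814656561/34937591056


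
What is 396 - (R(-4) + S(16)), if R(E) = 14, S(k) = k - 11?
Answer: 377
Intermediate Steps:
S(k) = -11 + k
396 - (R(-4) + S(16)) = 396 - (14 + (-11 + 16)) = 396 - (14 + 5) = 396 - 1*19 = 396 - 19 = 377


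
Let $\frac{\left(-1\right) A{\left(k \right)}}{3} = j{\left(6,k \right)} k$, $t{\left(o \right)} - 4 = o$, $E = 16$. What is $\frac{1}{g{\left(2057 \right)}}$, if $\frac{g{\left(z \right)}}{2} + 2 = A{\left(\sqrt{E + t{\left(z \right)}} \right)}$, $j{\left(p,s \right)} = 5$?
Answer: $\frac{1}{467321} - \frac{15 \sqrt{2077}}{934642} \approx -0.00072928$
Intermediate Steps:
$t{\left(o \right)} = 4 + o$
$A{\left(k \right)} = - 15 k$ ($A{\left(k \right)} = - 3 \cdot 5 k = - 15 k$)
$g{\left(z \right)} = -4 - 30 \sqrt{20 + z}$ ($g{\left(z \right)} = -4 + 2 \left(- 15 \sqrt{16 + \left(4 + z\right)}\right) = -4 + 2 \left(- 15 \sqrt{20 + z}\right) = -4 - 30 \sqrt{20 + z}$)
$\frac{1}{g{\left(2057 \right)}} = \frac{1}{-4 - 30 \sqrt{20 + 2057}} = \frac{1}{-4 - 30 \sqrt{2077}}$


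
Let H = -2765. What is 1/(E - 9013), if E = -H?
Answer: -1/6248 ≈ -0.00016005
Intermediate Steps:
E = 2765 (E = -1*(-2765) = 2765)
1/(E - 9013) = 1/(2765 - 9013) = 1/(-6248) = -1/6248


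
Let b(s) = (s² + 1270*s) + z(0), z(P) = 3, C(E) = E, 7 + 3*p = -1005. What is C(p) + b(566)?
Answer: 3116525/3 ≈ 1.0388e+6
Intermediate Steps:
p = -1012/3 (p = -7/3 + (⅓)*(-1005) = -7/3 - 335 = -1012/3 ≈ -337.33)
b(s) = 3 + s² + 1270*s (b(s) = (s² + 1270*s) + 3 = 3 + s² + 1270*s)
C(p) + b(566) = -1012/3 + (3 + 566² + 1270*566) = -1012/3 + (3 + 320356 + 718820) = -1012/3 + 1039179 = 3116525/3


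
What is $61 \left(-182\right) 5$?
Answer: $-55510$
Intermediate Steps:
$61 \left(-182\right) 5 = \left(-11102\right) 5 = -55510$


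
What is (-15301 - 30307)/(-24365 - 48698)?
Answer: 45608/73063 ≈ 0.62423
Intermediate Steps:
(-15301 - 30307)/(-24365 - 48698) = -45608/(-73063) = -45608*(-1/73063) = 45608/73063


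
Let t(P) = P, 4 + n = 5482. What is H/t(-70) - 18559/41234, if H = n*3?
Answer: -339469343/1443190 ≈ -235.22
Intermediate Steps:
n = 5478 (n = -4 + 5482 = 5478)
H = 16434 (H = 5478*3 = 16434)
H/t(-70) - 18559/41234 = 16434/(-70) - 18559/41234 = 16434*(-1/70) - 18559*1/41234 = -8217/35 - 18559/41234 = -339469343/1443190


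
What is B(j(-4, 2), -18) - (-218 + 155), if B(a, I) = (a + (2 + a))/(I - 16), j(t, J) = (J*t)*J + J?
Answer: 1084/17 ≈ 63.765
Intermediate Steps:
j(t, J) = J + t*J² (j(t, J) = t*J² + J = J + t*J²)
B(a, I) = (2 + 2*a)/(-16 + I)
B(j(-4, 2), -18) - (-218 + 155) = 2*(1 + 2*(1 + 2*(-4)))/(-16 - 18) - (-218 + 155) = 2*(1 + 2*(1 - 8))/(-34) - 1*(-63) = 2*(-1/34)*(1 + 2*(-7)) + 63 = 2*(-1/34)*(1 - 14) + 63 = 2*(-1/34)*(-13) + 63 = 13/17 + 63 = 1084/17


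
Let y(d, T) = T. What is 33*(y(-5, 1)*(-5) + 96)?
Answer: 3003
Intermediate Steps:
33*(y(-5, 1)*(-5) + 96) = 33*(1*(-5) + 96) = 33*(-5 + 96) = 33*91 = 3003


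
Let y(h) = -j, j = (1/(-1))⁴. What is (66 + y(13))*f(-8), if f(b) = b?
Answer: -520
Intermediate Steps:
j = 1 (j = (-1)⁴ = 1)
y(h) = -1 (y(h) = -1*1 = -1)
(66 + y(13))*f(-8) = (66 - 1)*(-8) = 65*(-8) = -520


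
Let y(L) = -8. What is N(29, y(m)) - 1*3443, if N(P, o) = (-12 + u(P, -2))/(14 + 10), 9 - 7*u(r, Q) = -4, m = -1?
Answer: -578495/168 ≈ -3443.4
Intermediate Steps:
u(r, Q) = 13/7 (u(r, Q) = 9/7 - ⅐*(-4) = 9/7 + 4/7 = 13/7)
N(P, o) = -71/168 (N(P, o) = (-12 + 13/7)/(14 + 10) = -71/7/24 = -71/7*1/24 = -71/168)
N(29, y(m)) - 1*3443 = -71/168 - 1*3443 = -71/168 - 3443 = -578495/168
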